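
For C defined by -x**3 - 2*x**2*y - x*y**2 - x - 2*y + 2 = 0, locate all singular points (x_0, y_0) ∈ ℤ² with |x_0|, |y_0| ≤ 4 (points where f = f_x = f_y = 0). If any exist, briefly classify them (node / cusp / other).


Singular points: {(-1, 2)}; classification: node.

Compute partial derivatives:
  f_x = -3*x**2 - 4*x*y - y**2 - 1.
  f_y = -2*x**2 - 2*x*y - 2.
Scan x_0 ∈ {−4, ..., 4}. For each x_0, f_y(x_0, y) is a polynomial in y; find its integer roots y ∈ {−4, ..., 4}, then test f_x and f at those candidates.
  x = -4: f_y(-4, y) = 8*y - 34; no integer root y with |y| ≤ 4.
  x = -3: f_y(-3, y) = 6*y - 20; no integer root y with |y| ≤ 4.
  x = -2: f_y(-2, y) = 4*y - 10; no integer root y with |y| ≤ 4.
  x = -1: f_y(-1, y) = 2*y - 4; vanishes at y ∈ {2}. (-1, 2): f_x = 0, f = 0 — SINGULAR.
  x = 0: f_y(0, y) = -2; no integer root y with |y| ≤ 4.
  x = 1: f_y(1, y) = -2*y - 4; vanishes at y ∈ {-2}. (1, -2): f_x = 0 but f = 4 ≠ 0.
  x = 2: f_y(2, y) = -4*y - 10; no integer root y with |y| ≤ 4.
  x = 3: f_y(3, y) = -6*y - 20; no integer root y with |y| ≤ 4.
  x = 4: f_y(4, y) = -8*y - 34; no integer root y with |y| ≤ 4.
Only singular point on the grid: (-1, 2).
Classify: substitute x = -1 + u, y = 2 + v and expand: f = -u**3 - 2*u**2*v - u**2 - u*v**2 + v**2.
No constant or linear terms (consistent with a singular point). Quadratic part: -u**2 + v**2. Cubic part: -u**3 - 2*u**2*v - u*v**2.
The quadratic part v**2 - u**2 = (v − u)(v + u) splits into two distinct linear factors, so there are two distinct tangent lines y − 2 = ±(x − -1) — this is a node (ordinary double point).
Classification: node.


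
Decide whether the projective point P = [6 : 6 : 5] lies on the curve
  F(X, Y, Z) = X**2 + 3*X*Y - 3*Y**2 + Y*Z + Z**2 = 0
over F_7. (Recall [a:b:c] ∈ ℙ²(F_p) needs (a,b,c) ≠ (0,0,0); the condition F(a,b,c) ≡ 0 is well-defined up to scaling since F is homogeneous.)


F(6,6,5) ≡ 0 (mod 7); P is on the curve.

Evaluate F(6, 6, 5) term-by-term (mod 7).
  X**2 ↦ 1·36·1·1 = 36
  3*X*Y ↦ 3·6·6·1 = 108
  -3*Y**2 ↦ -3·1·36·1 = -108
  Y*Z ↦ 1·1·6·5 = 30
  Z**2 ↦ 1·1·1·25 = 25
Sum: F(6, 6, 5) = (36) + (108) + (-108) + (30) + (25) = 91.
Reducing mod 7: 91 ≡ 0 (mod 7).
Since F(a, b, c) ≡ 0 (mod 7), P lies on the curve.


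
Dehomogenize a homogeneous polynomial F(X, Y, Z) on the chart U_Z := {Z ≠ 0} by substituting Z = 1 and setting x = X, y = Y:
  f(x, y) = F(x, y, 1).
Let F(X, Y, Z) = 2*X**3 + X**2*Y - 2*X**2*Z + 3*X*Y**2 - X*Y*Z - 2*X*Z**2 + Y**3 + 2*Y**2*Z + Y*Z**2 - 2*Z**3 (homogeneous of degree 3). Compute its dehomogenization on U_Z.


f(x, y) = 2*x**3 + x**2*y - 2*x**2 + 3*x*y**2 - x*y - 2*x + y**3 + 2*y**2 + y - 2

On U_Z we set Z = 1. Each monomial c·X^i·Y^j·Z^k in F becomes c·x^i·y^j·1^k = c·x^i·y^j.
Substituting Z = 1: F(X, Y, 1) = 2*x**3 + x**2*y - 2*x**2 + 3*x*y**2 - x*y - 2*x + y**3 + 2*y**2 + y - 2.
Note: deg(f) ≤ deg(F) = 3; strict inequality happens when F is divisible by Z (lost terms).


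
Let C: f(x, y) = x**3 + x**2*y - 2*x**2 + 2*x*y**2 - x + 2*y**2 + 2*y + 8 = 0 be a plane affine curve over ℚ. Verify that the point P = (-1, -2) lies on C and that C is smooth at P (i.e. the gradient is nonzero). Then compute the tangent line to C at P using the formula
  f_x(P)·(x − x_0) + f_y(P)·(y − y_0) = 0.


Tangent line at P: 18*x + 3*y + 24 = 0.

Step 1: f(-1, -2) = 0, so P lies on C.
Step 2: partial derivatives
  f_x(x, y) = 3*x**2 + 2*x*y - 4*x + 2*y**2 - 1, f_y(x, y) = x**2 + 4*x*y + 4*y + 2.
  f_x(P) = 18, f_y(P) = 3 (gradient nonzero, so P is smooth).
Step 3: tangent line at P: 18·(x − -1) + 3·(y − -2) = 0.
Expanding: 18*x + 3*y + 24 = 0.


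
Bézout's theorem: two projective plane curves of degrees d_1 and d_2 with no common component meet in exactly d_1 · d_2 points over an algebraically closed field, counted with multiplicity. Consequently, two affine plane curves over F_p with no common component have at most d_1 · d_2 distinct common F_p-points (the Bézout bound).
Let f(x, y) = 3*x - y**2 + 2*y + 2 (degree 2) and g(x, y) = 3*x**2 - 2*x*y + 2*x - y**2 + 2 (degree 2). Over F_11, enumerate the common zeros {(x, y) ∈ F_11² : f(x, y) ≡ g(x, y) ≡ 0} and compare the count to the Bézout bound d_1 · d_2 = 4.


Common zeros: {(2, 9)}; count = 1; Bézout bound = 4.

deg(f) = 2, deg(g) = 2, so Bézout bound = 4.
Scan x ∈ F_11. For each x, list the y ∈ F_11 with f(x, y) ≡ 0 and those with g(x, y) ≡ 0 (mod 11); the common zeros in that column are the intersection.
  x = 0: f ≡ 0 at y ∈ {6, 7}; g ≡ 0 at y ∈ ∅; common: ∅.
  x = 1: f ≡ 0 at y ∈ ∅; g ≡ 0 at y ∈ ∅; common: ∅.
  x = 2: f ≡ 0 at y ∈ {4, 9}; g ≡ 0 at y ∈ {9}; common: {9}.
  x = 3: f ≡ 0 at y ∈ {0, 2}; g ≡ 0 at y ∈ {8}; common: ∅.
  x = 4: f ≡ 0 at y ∈ {3, 10}; g ≡ 0 at y ∈ ∅; common: ∅.
  x = 5: f ≡ 0 at y ∈ ∅; g ≡ 0 at y ∈ ∅; common: ∅.
  x = 6: f ≡ 0 at y ∈ ∅; g ≡ 0 at y ∈ {3, 7}; common: ∅.
  x = 7: f ≡ 0 at y ∈ ∅; g ≡ 0 at y ∈ {9, 10}; common: ∅.
  x = 8: f ≡ 0 at y ∈ {5, 8}; g ≡ 0 at y ∈ ∅; common: ∅.
  x = 9: f ≡ 0 at y ∈ ∅; g ≡ 0 at y ∈ {7, 8}; common: ∅.
  x = 10: f ≡ 0 at y ∈ {1}; g ≡ 0 at y ∈ {3, 10}; common: ∅.
Collecting: common zeros = {(2, 9)}, so the count is 1.
Comparison with the Bézout bound: 1 ≤ 4 = deg(f)·deg(g), as expected for curves with no common component (the affine F_11-count falls short of the bound because intersections may lie at infinity, over extension fields, or carry multiplicity).


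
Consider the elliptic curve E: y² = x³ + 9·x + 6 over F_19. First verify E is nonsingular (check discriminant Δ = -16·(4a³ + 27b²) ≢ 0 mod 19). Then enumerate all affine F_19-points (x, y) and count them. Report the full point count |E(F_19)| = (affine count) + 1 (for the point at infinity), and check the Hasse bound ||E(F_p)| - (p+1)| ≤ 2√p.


Affine points = {(0, 5), (0, 14), (1, 4), (1, 15), (4, 7), (4, 12), (5, 9), (5, 10), (8, 1), (8, 18), (11, 7), (11, 12), (14, 8), (14, 11), (15, 1), (15, 18), (16, 3), (16, 16)}; affine count = 18; |E(F_19)| = 19.

Discriminant check: Δ ∝ 4a³ + 27b² = 4·9³ + 27·6² = 4·729 + 27·36 ≡ 12 (mod 19). Nonzero ⇒ E is nonsingular.
For each x ∈ F_19, compute rhs = x³ + 9·x + 6 mod 19, then count y ∈ F_19 with y² ≡ rhs.
  x = 0: rhs = 6, matching y values: 5, 14 (2 points).
  x = 1: rhs = 16, matching y values: 4, 15 (2 points).
  x = 2: rhs = 13, matching y values: none (0 points).
  x = 3: rhs = 3, matching y values: none (0 points).
  x = 4: rhs = 11, matching y values: 7, 12 (2 points).
  x = 5: rhs = 5, matching y values: 9, 10 (2 points).
  x = 6: rhs = 10, matching y values: none (0 points).
  x = 7: rhs = 13, matching y values: none (0 points).
  x = 8: rhs = 1, matching y values: 1, 18 (2 points).
  x = 9: rhs = 18, matching y values: none (0 points).
  x = 10: rhs = 13, matching y values: none (0 points).
  x = 11: rhs = 11, matching y values: 7, 12 (2 points).
  x = 12: rhs = 18, matching y values: none (0 points).
  x = 13: rhs = 2, matching y values: none (0 points).
  x = 14: rhs = 7, matching y values: 8, 11 (2 points).
  x = 15: rhs = 1, matching y values: 1, 18 (2 points).
  x = 16: rhs = 9, matching y values: 3, 16 (2 points).
  x = 17: rhs = 18, matching y values: none (0 points).
  x = 18: rhs = 15, matching y values: none (0 points).
Total affine count: 18.
Full point count |E(F_19)| = 18 + 1 = 19.
Hasse bound: |19 − (19+1)| = |-1| = 1 ≤ 2√19 ≈ 8.7178 ✓.


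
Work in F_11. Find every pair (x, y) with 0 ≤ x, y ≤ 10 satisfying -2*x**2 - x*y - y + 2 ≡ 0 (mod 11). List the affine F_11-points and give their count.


Affine F_11-points: {(0, 2), (1, 0), (2, 9), (3, 7), (4, 5), (5, 3), (6, 1), (7, 10), (8, 8), (9, 6), (10, 0), (10, 1), (10, 2), (10, 3), (10, 4), (10, 5), (10, 6), (10, 7), (10, 8), (10, 9), (10, 10)}; count = 21.

For each of the 121 pairs (x, y) ∈ F_11², evaluate f(x, y) mod 11. Record the zeros.
  x = 0: [0↦2, 1↦1, 2↦0, 3↦10, 4↦9, 5↦8, 6↦7, 7↦6, 8↦5, 9↦4, 10↦3]  zeros at y ∈ {2}
  x = 1: [0↦0, 1↦9, 2↦7, 3↦5, 4↦3, 5↦1, 6↦10, 7↦8, 8↦6, 9↦4, 10↦2]  zeros at y ∈ {0}
  x = 2: [0↦5, 1↦2, 2↦10, 3↦7, 4↦4, 5↦1, 6↦9, 7↦6, 8↦3, 9↦0, 10↦8]  zeros at y ∈ {9}
  x = 3: [0↦6, 1↦2, 2↦9, 3↦5, 4↦1, 5↦8, 6↦4, 7↦0, 8↦7, 9↦3, 10↦10]  zeros at y ∈ {7}
  x = 4: [0↦3, 1↦9, 2↦4, 3↦10, 4↦5, 5↦0, 6↦6, 7↦1, 8↦7, 9↦2, 10↦8]  zeros at y ∈ {5}
  x = 5: [0↦7, 1↦1, 2↦6, 3↦0, 4↦5, 5↦10, 6↦4, 7↦9, 8↦3, 9↦8, 10↦2]  zeros at y ∈ {3}
  x = 6: [0↦7, 1↦0, 2↦4, 3↦8, 4↦1, 5↦5, 6↦9, 7↦2, 8↦6, 9↦10, 10↦3]  zeros at y ∈ {1}
  x = 7: [0↦3, 1↦6, 2↦9, 3↦1, 4↦4, 5↦7, 6↦10, 7↦2, 8↦5, 9↦8, 10↦0]  zeros at y ∈ {10}
  x = 8: [0↦6, 1↦8, 2↦10, 3↦1, 4↦3, 5↦5, 6↦7, 7↦9, 8↦0, 9↦2, 10↦4]  zeros at y ∈ {8}
  x = 9: [0↦5, 1↦6, 2↦7, 3↦8, 4↦9, 5↦10, 6↦0, 7↦1, 8↦2, 9↦3, 10↦4]  zeros at y ∈ {6}
  x = 10: [0↦0, 1↦0, 2↦0, 3↦0, 4↦0, 5↦0, 6↦0, 7↦0, 8↦0, 9↦0, 10↦0]  zeros at y ∈ {0, 1, 2, 3, 4, 5, 6, 7, 8, 9, 10}
Collecting zeros: affine points = {(0, 2), (1, 0), (2, 9), (3, 7), (4, 5), (5, 3), (6, 1), (7, 10), (8, 8), (9, 6), (10, 0), (10, 1), (10, 2), (10, 3), (10, 4), (10, 5), (10, 6), (10, 7), (10, 8), (10, 9), (10, 10)}.
Total count |C(F_11)_aff| = 21.


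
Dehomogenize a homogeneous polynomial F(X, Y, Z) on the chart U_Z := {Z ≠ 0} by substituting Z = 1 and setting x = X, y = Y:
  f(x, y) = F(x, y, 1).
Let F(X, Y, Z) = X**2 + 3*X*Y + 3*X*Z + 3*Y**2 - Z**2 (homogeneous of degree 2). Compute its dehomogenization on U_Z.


f(x, y) = x**2 + 3*x*y + 3*x + 3*y**2 - 1

On U_Z we set Z = 1. Each monomial c·X^i·Y^j·Z^k in F becomes c·x^i·y^j·1^k = c·x^i·y^j.
Substituting Z = 1: F(X, Y, 1) = x**2 + 3*x*y + 3*x + 3*y**2 - 1.
Note: deg(f) ≤ deg(F) = 2; strict inequality happens when F is divisible by Z (lost terms).


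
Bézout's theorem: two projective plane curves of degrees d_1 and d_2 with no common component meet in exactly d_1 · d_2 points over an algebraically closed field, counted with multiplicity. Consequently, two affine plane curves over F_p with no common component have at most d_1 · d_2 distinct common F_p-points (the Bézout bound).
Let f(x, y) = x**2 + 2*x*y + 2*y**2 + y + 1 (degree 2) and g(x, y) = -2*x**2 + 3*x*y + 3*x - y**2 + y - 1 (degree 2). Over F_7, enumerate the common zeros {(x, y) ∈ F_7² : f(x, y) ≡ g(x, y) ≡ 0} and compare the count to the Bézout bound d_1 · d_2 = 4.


Common zeros: {(0, 5), (3, 4)}; count = 2; Bézout bound = 4.

deg(f) = 2, deg(g) = 2, so Bézout bound = 4.
Scan x ∈ F_7. For each x, list the y ∈ F_7 with f(x, y) ≡ 0 and those with g(x, y) ≡ 0 (mod 7); the common zeros in that column are the intersection.
  x = 0: f ≡ 0 at y ∈ {5}; g ≡ 0 at y ∈ {3, 5}; common: {5}.
  x = 1: f ≡ 0 at y ∈ {1}; g ≡ 0 at y ∈ {0, 4}; common: ∅.
  x = 2: f ≡ 0 at y ∈ ∅; g ≡ 0 at y ∈ {2, 5}; common: ∅.
  x = 3: f ≡ 0 at y ∈ {3, 4}; g ≡ 0 at y ∈ {4, 6}; common: {4}.
  x = 4: f ≡ 0 at y ∈ {1, 5}; g ≡ 0 at y ∈ {0, 6}; common: ∅.
  x = 5: f ≡ 0 at y ∈ {2, 3}; g ≡ 0 at y ∈ {1}; common: ∅.
  x = 6: f ≡ 0 at y ∈ ∅; g ≡ 0 at y ∈ {2, 3}; common: ∅.
Collecting: common zeros = {(0, 5), (3, 4)}, so the count is 2.
Comparison with the Bézout bound: 2 ≤ 4 = deg(f)·deg(g), as expected for curves with no common component (the affine F_7-count falls short of the bound because intersections may lie at infinity, over extension fields, or carry multiplicity).


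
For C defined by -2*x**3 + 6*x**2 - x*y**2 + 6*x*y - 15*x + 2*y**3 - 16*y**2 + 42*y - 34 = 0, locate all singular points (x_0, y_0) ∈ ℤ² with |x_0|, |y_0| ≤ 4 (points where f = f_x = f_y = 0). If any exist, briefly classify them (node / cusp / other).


Singular points: {(1, 3)}; classification: cusp.

Compute partial derivatives:
  f_x = -6*x**2 + 12*x - y**2 + 6*y - 15.
  f_y = -2*x*y + 6*x + 6*y**2 - 32*y + 42.
Scan x_0 ∈ {−4, ..., 4}. For each x_0, f_y(x_0, y) is a polynomial in y; find its integer roots y ∈ {−4, ..., 4}, then test f_x and f at those candidates.
  x = -4: f_y(-4, y) = 6*y**2 - 24*y + 18; vanishes at y ∈ {1, 3}. (-4, 1): f_x = -154 ≠ 0; (-4, 3): f_x = -150 ≠ 0.
  x = -3: f_y(-3, y) = 6*y**2 - 26*y + 24; vanishes at y ∈ {3}. (-3, 3): f_x = -96 ≠ 0.
  x = -2: f_y(-2, y) = 6*y**2 - 28*y + 30; vanishes at y ∈ {3}. (-2, 3): f_x = -54 ≠ 0.
  x = -1: f_y(-1, y) = 6*y**2 - 30*y + 36; vanishes at y ∈ {2, 3}. (-1, 2): f_x = -25 ≠ 0; (-1, 3): f_x = -24 ≠ 0.
  x = 0: f_y(0, y) = 6*y**2 - 32*y + 42; vanishes at y ∈ {3}. (0, 3): f_x = -6 ≠ 0.
  x = 1: f_y(1, y) = 6*y**2 - 34*y + 48; vanishes at y ∈ {3}. (1, 3): f_x = 0, f = 0 — SINGULAR.
  x = 2: f_y(2, y) = 6*y**2 - 36*y + 54; vanishes at y ∈ {3}. (2, 3): f_x = -6 ≠ 0.
  x = 3: f_y(3, y) = 6*y**2 - 38*y + 60; vanishes at y ∈ {3}. (3, 3): f_x = -24 ≠ 0.
  x = 4: f_y(4, y) = 6*y**2 - 40*y + 66; vanishes at y ∈ {3}. (4, 3): f_x = -54 ≠ 0.
Only singular point on the grid: (1, 3).
Classify: substitute x = 1 + u, y = 3 + v and expand: f = -2*u**3 - u*v**2 + 2*v**3 + v**2.
No constant or linear terms (consistent with a singular point). Quadratic part: v**2. Cubic part: -2*u**3 - u*v**2 + 2*v**3.
The quadratic part v**2 is a perfect square, so there is a single (double) tangent line v = 0, i.e. y = 3. Restricting the cubic part to that line (v = 0) leaves -2*u**3 ≠ 0, so f is not divisible by v and the branch is v² ≈ 2*u**3 to lowest order — this is a cusp.
Classification: cusp.


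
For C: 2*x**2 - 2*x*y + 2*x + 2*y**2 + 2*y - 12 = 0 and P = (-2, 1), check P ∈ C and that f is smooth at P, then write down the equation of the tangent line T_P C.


Tangent line at P: -8*x + 10*y - 26 = 0.

Step 1: f(-2, 1) = 0, so P lies on C.
Step 2: partial derivatives
  f_x(x, y) = 4*x - 2*y + 2, f_y(x, y) = -2*x + 4*y + 2.
  f_x(P) = -8, f_y(P) = 10 (gradient nonzero, so P is smooth).
Step 3: tangent line at P: -8·(x − -2) + 10·(y − 1) = 0.
Expanding: -8*x + 10*y - 26 = 0.


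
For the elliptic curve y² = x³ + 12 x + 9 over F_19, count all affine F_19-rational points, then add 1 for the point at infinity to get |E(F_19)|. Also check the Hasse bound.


Affine points = {(0, 3), (0, 16), (4, 8), (4, 11), (5, 2), (5, 17), (8, 3), (8, 16), (11, 3), (11, 16), (12, 0), (13, 5), (13, 14), (15, 7), (15, 12)}; affine count = 15; |E(F_19)| = 16.

Discriminant check: Δ ∝ 4a³ + 27b² = 4·12³ + 27·9² = 4·1728 + 27·81 ≡ 17 (mod 19). Nonzero ⇒ E is nonsingular.
For each x ∈ F_19, compute rhs = x³ + 12·x + 9 mod 19, then count y ∈ F_19 with y² ≡ rhs.
  x = 0: rhs = 9, matching y values: 3, 16 (2 points).
  x = 1: rhs = 3, matching y values: none (0 points).
  x = 2: rhs = 3, matching y values: none (0 points).
  x = 3: rhs = 15, matching y values: none (0 points).
  x = 4: rhs = 7, matching y values: 8, 11 (2 points).
  x = 5: rhs = 4, matching y values: 2, 17 (2 points).
  x = 6: rhs = 12, matching y values: none (0 points).
  x = 7: rhs = 18, matching y values: none (0 points).
  x = 8: rhs = 9, matching y values: 3, 16 (2 points).
  x = 9: rhs = 10, matching y values: none (0 points).
  x = 10: rhs = 8, matching y values: none (0 points).
  x = 11: rhs = 9, matching y values: 3, 16 (2 points).
  x = 12: rhs = 0, matching y values: 0 (1 points).
  x = 13: rhs = 6, matching y values: 5, 14 (2 points).
  x = 14: rhs = 14, matching y values: none (0 points).
  x = 15: rhs = 11, matching y values: 7, 12 (2 points).
  x = 16: rhs = 3, matching y values: none (0 points).
  x = 17: rhs = 15, matching y values: none (0 points).
  x = 18: rhs = 15, matching y values: none (0 points).
Total affine count: 15.
Full point count |E(F_19)| = 15 + 1 = 16.
Hasse bound: |16 − (19+1)| = |-4| = 4 ≤ 2√19 ≈ 8.7178 ✓.


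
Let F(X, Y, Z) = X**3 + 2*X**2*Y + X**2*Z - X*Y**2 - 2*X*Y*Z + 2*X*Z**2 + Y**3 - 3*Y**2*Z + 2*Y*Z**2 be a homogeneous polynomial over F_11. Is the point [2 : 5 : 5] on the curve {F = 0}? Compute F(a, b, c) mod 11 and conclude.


F(2,5,5) ≡ 7 (mod 11); P is NOT on the curve.

Evaluate F(2, 5, 5) term-by-term (mod 11).
  X**3 ↦ 1·8·1·1 = 8
  2*X**2*Y ↦ 2·4·5·1 = 40
  X**2*Z ↦ 1·4·1·5 = 20
  -X*Y**2 ↦ -1·2·25·1 = -50
  -2*X*Y*Z ↦ -2·2·5·5 = -100
  2*X*Z**2 ↦ 2·2·1·25 = 100
  Y**3 ↦ 1·1·125·1 = 125
  -3*Y**2*Z ↦ -3·1·25·5 = -375
  2*Y*Z**2 ↦ 2·1·5·25 = 250
Sum: F(2, 5, 5) = (8) + (40) + (20) + (-50) + (-100) + (100) + (125) + (-375) + (250) = 18.
Reducing mod 11: 18 ≡ 7 (mod 11).
Since F(a, b, c) ≡ 7 ≠ 0 (mod 11), P does NOT lie on the curve.


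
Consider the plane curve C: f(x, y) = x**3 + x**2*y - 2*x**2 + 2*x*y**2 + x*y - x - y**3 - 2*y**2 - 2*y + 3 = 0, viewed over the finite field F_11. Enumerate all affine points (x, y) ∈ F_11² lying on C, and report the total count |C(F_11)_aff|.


Affine F_11-points: {(0, 6), (1, 1), (2, 10), (3, 1), (5, 8), (6, 2), (7, 3), (7, 6), (8, 1), (9, 0), (9, 5), (10, 10)}; count = 12.

For each of the 121 pairs (x, y) ∈ F_11², evaluate f(x, y) mod 11. Record the zeros.
  x = 0: [0↦3, 1↦9, 2↦5, 3↦7, 4↦9, 5↦5, 6↦0, 7↦10, 8↦7, 9↦7, 10↦4]  zeros at y ∈ {6}
  x = 1: [0↦1, 1↦0, 2↦4, 3↦7, 4↦3, 5↦8, 6↦5, 7↦10, 8↦6, 9↦9, 10↦2]  zeros at y ∈ {1}
  x = 2: [0↦1, 1↦6, 2↦9, 3↦4, 4↦7, 5↦1, 6↦2, 7↦4, 8↦1, 9↦9, 10↦0]  zeros at y ∈ {10}
  x = 3: [0↦9, 1↦0, 2↦4, 3↦4, 4↦5, 5↦1, 6↦8, 7↦9, 8↦9, 9↦2, 10↦4]  zeros at y ∈ {1}
  x = 4: [0↦9, 1↦10, 2↦6, 3↦2, 4↦3, 5↦3, 6↦7, 7↦9, 8↦3, 9↦5, 10↦9]  zeros at y ∈ ∅
  x = 5: [0↦7, 1↦9, 2↦10, 3↦4, 4↦7, 5↦2, 6↦5, 7↦10, 8↦0, 9↦2, 10↦10]  zeros at y ∈ {8}
  x = 6: [0↦9, 1↦3, 2↦0, 3↦5, 4↦1, 5↦4, 6↦8, 7↦7, 8↦6, 9↦10, 10↦2]  zeros at y ∈ {2}
  x = 7: [0↦10, 1↦9, 2↦4, 3↦0, 4↦2, 5↦4, 6↦0, 7↦6, 8↦5, 9↦2, 10↦2]  zeros at y ∈ {3, 6}
  x = 8: [0↦5, 1↦0, 2↦6, 3↦6, 4↦5, 5↦8, 6↦9, 7↦2, 8↦3, 9↦6, 10↦5]  zeros at y ∈ {1}
  x = 9: [0↦0, 1↦4, 2↦1, 3↦7, 4↦5, 5↦0, 6↦8, 7↦1, 8↦6, 9↦6, 10↦6]  zeros at y ∈ {0, 5}
  x = 10: [0↦1, 1↦5, 2↦6, 3↦9, 4↦8, 5↦8, 6↦3, 7↦9, 8↦9, 9↦8, 10↦0]  zeros at y ∈ {10}
Collecting zeros: affine points = {(0, 6), (1, 1), (2, 10), (3, 1), (5, 8), (6, 2), (7, 3), (7, 6), (8, 1), (9, 0), (9, 5), (10, 10)}.
Total count |C(F_11)_aff| = 12.


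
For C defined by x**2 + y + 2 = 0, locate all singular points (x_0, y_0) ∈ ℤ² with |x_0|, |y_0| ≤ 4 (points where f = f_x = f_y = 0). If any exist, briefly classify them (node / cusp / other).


No singular points in the scanned grid; C is smooth there.

Compute partial derivatives:
  f_x = 2*x.
  f_y = 1.
f_y = 1 is a nonzero constant, so f_y never vanishes: no point (x, y) can satisfy f = f_x = f_y = 0. In particular no (x, y) ∈ {−4, ..., 4}² is singular; the curve is smooth.


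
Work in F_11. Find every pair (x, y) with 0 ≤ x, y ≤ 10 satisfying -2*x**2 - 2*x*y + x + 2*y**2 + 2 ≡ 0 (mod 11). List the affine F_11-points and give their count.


Affine F_11-points: {(2, 6), (2, 7), (5, 2), (5, 3), (8, 1), (8, 7), (9, 3), (9, 6), (10, 2), (10, 8)}; count = 10.

For each of the 121 pairs (x, y) ∈ F_11², evaluate f(x, y) mod 11. Record the zeros.
  x = 0: [0↦2, 1↦4, 2↦10, 3↦9, 4↦1, 5↦8, 6↦8, 7↦1, 8↦9, 9↦10, 10↦4]  zeros at y ∈ ∅
  x = 1: [0↦1, 1↦1, 2↦5, 3↦2, 4↦3, 5↦8, 6↦6, 7↦8, 8↦3, 9↦2, 10↦5]  zeros at y ∈ ∅
  x = 2: [0↦7, 1↦5, 2↦7, 3↦2, 4↦1, 5↦4, 6↦0, 7↦0, 8↦4, 9↦1, 10↦2]  zeros at y ∈ {6, 7}
  x = 3: [0↦9, 1↦5, 2↦5, 3↦9, 4↦6, 5↦7, 6↦1, 7↦10, 8↦1, 9↦7, 10↦6]  zeros at y ∈ ∅
  x = 4: [0↦7, 1↦1, 2↦10, 3↦1, 4↦7, 5↦6, 6↦9, 7↦5, 8↦5, 9↦9, 10↦6]  zeros at y ∈ ∅
  x = 5: [0↦1, 1↦4, 2↦0, 3↦0, 4↦4, 5↦1, 6↦2, 7↦7, 8↦5, 9↦7, 10↦2]  zeros at y ∈ {2, 3}
  x = 6: [0↦2, 1↦3, 2↦8, 3↦6, 4↦8, 5↦3, 6↦2, 7↦5, 8↦1, 9↦1, 10↦5]  zeros at y ∈ ∅
  x = 7: [0↦10, 1↦9, 2↦1, 3↦8, 4↦8, 5↦1, 6↦9, 7↦10, 8↦4, 9↦2, 10↦4]  zeros at y ∈ ∅
  x = 8: [0↦3, 1↦0, 2↦1, 3↦6, 4↦4, 5↦6, 6↦1, 7↦0, 8↦3, 9↦10, 10↦10]  zeros at y ∈ {1, 7}
  x = 9: [0↦3, 1↦9, 2↦8, 3↦0, 4↦7, 5↦7, 6↦0, 7↦8, 8↦9, 9↦3, 10↦1]  zeros at y ∈ {3, 6}
  x = 10: [0↦10, 1↦3, 2↦0, 3↦1, 4↦6, 5↦4, 6↦6, 7↦1, 8↦0, 9↦3, 10↦10]  zeros at y ∈ {2, 8}
Collecting zeros: affine points = {(2, 6), (2, 7), (5, 2), (5, 3), (8, 1), (8, 7), (9, 3), (9, 6), (10, 2), (10, 8)}.
Total count |C(F_11)_aff| = 10.


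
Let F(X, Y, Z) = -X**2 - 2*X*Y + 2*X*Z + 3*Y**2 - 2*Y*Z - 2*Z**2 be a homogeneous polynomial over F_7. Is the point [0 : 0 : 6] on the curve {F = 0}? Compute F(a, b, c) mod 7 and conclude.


F(0,0,6) ≡ 5 (mod 7); P is NOT on the curve.

Evaluate F(0, 0, 6) term-by-term (mod 7).
  -X**2 ↦ -1·0·1·1 = 0
  -2*X*Y ↦ -2·0·0·1 = 0
  2*X*Z ↦ 2·0·1·6 = 0
  3*Y**2 ↦ 3·1·0·1 = 0
  -2*Y*Z ↦ -2·1·0·6 = 0
  -2*Z**2 ↦ -2·1·1·36 = -72
Sum: F(0, 0, 6) = (0) + (0) + (0) + (0) + (0) + (-72) = -72.
Reducing mod 7: -72 ≡ 5 (mod 7).
Since F(a, b, c) ≡ 5 ≠ 0 (mod 7), P does NOT lie on the curve.


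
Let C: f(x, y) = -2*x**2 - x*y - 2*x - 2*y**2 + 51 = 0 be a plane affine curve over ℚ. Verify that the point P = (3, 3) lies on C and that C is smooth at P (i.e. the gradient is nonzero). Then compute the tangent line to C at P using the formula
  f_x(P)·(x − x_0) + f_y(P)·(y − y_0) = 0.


Tangent line at P: -17*x - 15*y + 96 = 0.

Step 1: f(3, 3) = 0, so P lies on C.
Step 2: partial derivatives
  f_x(x, y) = -4*x - y - 2, f_y(x, y) = -x - 4*y.
  f_x(P) = -17, f_y(P) = -15 (gradient nonzero, so P is smooth).
Step 3: tangent line at P: -17·(x − 3) + -15·(y − 3) = 0.
Expanding: -17*x - 15*y + 96 = 0.


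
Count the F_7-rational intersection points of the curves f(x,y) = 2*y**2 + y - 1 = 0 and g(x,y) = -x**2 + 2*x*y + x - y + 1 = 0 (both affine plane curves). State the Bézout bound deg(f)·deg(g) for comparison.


Common zeros: {(1, 6), (5, 6)}; count = 2; Bézout bound = 4.

deg(f) = 2, deg(g) = 2, so Bézout bound = 4.
Scan x ∈ F_7. For each x, list the y ∈ F_7 with f(x, y) ≡ 0 and those with g(x, y) ≡ 0 (mod 7); the common zeros in that column are the intersection.
  x = 0: f ≡ 0 at y ∈ {4, 6}; g ≡ 0 at y ∈ {1}; common: ∅.
  x = 1: f ≡ 0 at y ∈ {4, 6}; g ≡ 0 at y ∈ {6}; common: {6}.
  x = 2: f ≡ 0 at y ∈ {4, 6}; g ≡ 0 at y ∈ {5}; common: ∅.
  x = 3: f ≡ 0 at y ∈ {4, 6}; g ≡ 0 at y ∈ {1}; common: ∅.
  x = 4: f ≡ 0 at y ∈ {4, 6}; g ≡ 0 at y ∈ ∅; common: ∅.
  x = 5: f ≡ 0 at y ∈ {4, 6}; g ≡ 0 at y ∈ {6}; common: {6}.
  x = 6: f ≡ 0 at y ∈ {4, 6}; g ≡ 0 at y ∈ {2}; common: ∅.
Collecting: common zeros = {(1, 6), (5, 6)}, so the count is 2.
Comparison with the Bézout bound: 2 ≤ 4 = deg(f)·deg(g), as expected for curves with no common component (the affine F_7-count falls short of the bound because intersections may lie at infinity, over extension fields, or carry multiplicity).


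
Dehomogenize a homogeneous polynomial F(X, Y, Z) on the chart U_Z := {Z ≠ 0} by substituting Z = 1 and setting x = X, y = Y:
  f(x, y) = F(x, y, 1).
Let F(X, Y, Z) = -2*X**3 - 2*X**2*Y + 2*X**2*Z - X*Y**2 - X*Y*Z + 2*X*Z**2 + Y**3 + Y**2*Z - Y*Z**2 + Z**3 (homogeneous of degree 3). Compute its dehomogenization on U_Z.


f(x, y) = -2*x**3 - 2*x**2*y + 2*x**2 - x*y**2 - x*y + 2*x + y**3 + y**2 - y + 1

On U_Z we set Z = 1. Each monomial c·X^i·Y^j·Z^k in F becomes c·x^i·y^j·1^k = c·x^i·y^j.
Substituting Z = 1: F(X, Y, 1) = -2*x**3 - 2*x**2*y + 2*x**2 - x*y**2 - x*y + 2*x + y**3 + y**2 - y + 1.
Note: deg(f) ≤ deg(F) = 3; strict inequality happens when F is divisible by Z (lost terms).


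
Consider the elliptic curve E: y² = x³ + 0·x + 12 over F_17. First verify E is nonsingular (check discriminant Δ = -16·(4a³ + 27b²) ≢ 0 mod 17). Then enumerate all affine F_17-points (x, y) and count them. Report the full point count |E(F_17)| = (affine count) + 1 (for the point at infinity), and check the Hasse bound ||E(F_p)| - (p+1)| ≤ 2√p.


Affine points = {(1, 8), (1, 9), (4, 5), (4, 12), (5, 1), (5, 16), (7, 7), (7, 10), (10, 3), (10, 14), (11, 0), (13, 4), (13, 13), (14, 6), (14, 11), (15, 2), (15, 15)}; affine count = 17; |E(F_17)| = 18.

Discriminant check: Δ ∝ 4a³ + 27b² = 4·0³ + 27·12² = 4·0 + 27·144 ≡ 12 (mod 17). Nonzero ⇒ E is nonsingular.
For each x ∈ F_17, compute rhs = x³ + 0·x + 12 mod 17, then count y ∈ F_17 with y² ≡ rhs.
  x = 0: rhs = 12, matching y values: none (0 points).
  x = 1: rhs = 13, matching y values: 8, 9 (2 points).
  x = 2: rhs = 3, matching y values: none (0 points).
  x = 3: rhs = 5, matching y values: none (0 points).
  x = 4: rhs = 8, matching y values: 5, 12 (2 points).
  x = 5: rhs = 1, matching y values: 1, 16 (2 points).
  x = 6: rhs = 7, matching y values: none (0 points).
  x = 7: rhs = 15, matching y values: 7, 10 (2 points).
  x = 8: rhs = 14, matching y values: none (0 points).
  x = 9: rhs = 10, matching y values: none (0 points).
  x = 10: rhs = 9, matching y values: 3, 14 (2 points).
  x = 11: rhs = 0, matching y values: 0 (1 points).
  x = 12: rhs = 6, matching y values: none (0 points).
  x = 13: rhs = 16, matching y values: 4, 13 (2 points).
  x = 14: rhs = 2, matching y values: 6, 11 (2 points).
  x = 15: rhs = 4, matching y values: 2, 15 (2 points).
  x = 16: rhs = 11, matching y values: none (0 points).
Total affine count: 17.
Full point count |E(F_17)| = 17 + 1 = 18.
Hasse bound: |18 − (17+1)| = |0| = 0 ≤ 2√17 ≈ 8.2462 ✓.


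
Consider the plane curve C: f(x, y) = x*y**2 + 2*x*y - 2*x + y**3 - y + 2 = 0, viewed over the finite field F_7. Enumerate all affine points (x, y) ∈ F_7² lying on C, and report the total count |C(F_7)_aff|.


Affine F_7-points: {(1, 0), (1, 2), (1, 4), (3, 6), (5, 1), (5, 3), (5, 5)}; count = 7.

For each of the 49 pairs (x, y) ∈ F_7², evaluate f(x, y) mod 7. Record the zeros.
  x = 0: [0↦2, 1↦2, 2↦1, 3↦5, 4↦6, 5↦3, 6↦2]  zeros at y ∈ ∅
  x = 1: [0↦0, 1↦3, 2↦0, 3↦4, 4↦0, 5↦1, 6↦6]  zeros at y ∈ {0, 2, 4}
  x = 2: [0↦5, 1↦4, 2↦6, 3↦3, 4↦1, 5↦6, 6↦3]  zeros at y ∈ ∅
  x = 3: [0↦3, 1↦5, 2↦5, 3↦2, 4↦2, 5↦4, 6↦0]  zeros at y ∈ {6}
  x = 4: [0↦1, 1↦6, 2↦4, 3↦1, 4↦3, 5↦2, 6↦4]  zeros at y ∈ ∅
  x = 5: [0↦6, 1↦0, 2↦3, 3↦0, 4↦4, 5↦0, 6↦1]  zeros at y ∈ {1, 3, 5}
  x = 6: [0↦4, 1↦1, 2↦2, 3↦6, 4↦5, 5↦5, 6↦5]  zeros at y ∈ ∅
Collecting zeros: affine points = {(1, 0), (1, 2), (1, 4), (3, 6), (5, 1), (5, 3), (5, 5)}.
Total count |C(F_7)_aff| = 7.


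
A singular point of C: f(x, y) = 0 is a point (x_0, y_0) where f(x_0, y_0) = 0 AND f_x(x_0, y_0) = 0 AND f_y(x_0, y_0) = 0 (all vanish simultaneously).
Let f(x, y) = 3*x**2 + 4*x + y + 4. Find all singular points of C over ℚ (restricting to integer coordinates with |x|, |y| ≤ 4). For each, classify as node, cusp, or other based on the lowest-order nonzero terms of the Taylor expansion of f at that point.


No singular points in the scanned grid; C is smooth there.

Compute partial derivatives:
  f_x = 6*x + 4.
  f_y = 1.
f_y = 1 is a nonzero constant, so f_y never vanishes: no point (x, y) can satisfy f = f_x = f_y = 0. In particular no (x, y) ∈ {−4, ..., 4}² is singular; the curve is smooth.


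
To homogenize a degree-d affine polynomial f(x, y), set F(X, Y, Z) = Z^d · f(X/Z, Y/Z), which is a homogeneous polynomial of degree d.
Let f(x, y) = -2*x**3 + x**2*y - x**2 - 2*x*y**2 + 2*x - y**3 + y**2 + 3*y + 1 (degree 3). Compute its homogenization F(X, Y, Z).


F(X, Y, Z) = -2*X**3 + X**2*Y - X**2*Z - 2*X*Y**2 + 2*X*Z**2 - Y**3 + Y**2*Z + 3*Y*Z**2 + Z**3

deg(f) = 3.
Substitute x = X/Z, y = Y/Z into f, then multiply by Z^3.
  monomial -2·x^3·y^0 ↦ -2·X^3·Y^0·Z^0.
  monomial 1·x^2·y^1 ↦ 1·X^2·Y^1·Z^0.
  monomial -1·x^2·y^0 ↦ -1·X^2·Y^0·Z^1.
  monomial -2·x^1·y^2 ↦ -2·X^1·Y^2·Z^0.
  monomial 2·x^1·y^0 ↦ 2·X^1·Y^0·Z^2.
  monomial -1·x^0·y^3 ↦ -1·X^0·Y^3·Z^0.
  monomial 1·x^0·y^2 ↦ 1·X^0·Y^2·Z^1.
  monomial 3·x^0·y^1 ↦ 3·X^0·Y^1·Z^2.
  monomial 1·x^0·y^0 ↦ 1·X^0·Y^0·Z^3.
Collecting: F(X, Y, Z) = -2*X**3 + X**2*Y - X**2*Z - 2*X*Y**2 + 2*X*Z**2 - Y**3 + Y**2*Z + 3*Y*Z**2 + Z**3.


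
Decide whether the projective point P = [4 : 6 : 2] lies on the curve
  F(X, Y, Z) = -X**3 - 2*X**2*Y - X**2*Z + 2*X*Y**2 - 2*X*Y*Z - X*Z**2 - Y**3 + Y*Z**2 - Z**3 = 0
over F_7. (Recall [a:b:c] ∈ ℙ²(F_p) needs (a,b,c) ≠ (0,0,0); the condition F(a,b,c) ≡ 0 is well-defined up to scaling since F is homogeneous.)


F(4,6,2) ≡ 3 (mod 7); P is NOT on the curve.

Evaluate F(4, 6, 2) term-by-term (mod 7).
  -X**3 ↦ -1·64·1·1 = -64
  -2*X**2*Y ↦ -2·16·6·1 = -192
  -X**2*Z ↦ -1·16·1·2 = -32
  2*X*Y**2 ↦ 2·4·36·1 = 288
  -2*X*Y*Z ↦ -2·4·6·2 = -96
  -X*Z**2 ↦ -1·4·1·4 = -16
  -Y**3 ↦ -1·1·216·1 = -216
  Y*Z**2 ↦ 1·1·6·4 = 24
  -Z**3 ↦ -1·1·1·8 = -8
Sum: F(4, 6, 2) = (-64) + (-192) + (-32) + (288) + (-96) + (-16) + (-216) + (24) + (-8) = -312.
Reducing mod 7: -312 ≡ 3 (mod 7).
Since F(a, b, c) ≡ 3 ≠ 0 (mod 7), P does NOT lie on the curve.


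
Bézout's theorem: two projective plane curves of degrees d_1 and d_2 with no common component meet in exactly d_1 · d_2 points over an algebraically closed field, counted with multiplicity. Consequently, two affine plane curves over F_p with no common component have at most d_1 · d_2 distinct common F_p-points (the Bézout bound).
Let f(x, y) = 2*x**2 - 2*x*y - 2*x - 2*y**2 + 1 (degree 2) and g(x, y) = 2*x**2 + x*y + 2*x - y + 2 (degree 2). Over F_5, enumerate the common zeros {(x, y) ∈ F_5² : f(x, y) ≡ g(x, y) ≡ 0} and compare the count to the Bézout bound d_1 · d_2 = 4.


Common zeros: {(4, 1)}; count = 1; Bézout bound = 4.

deg(f) = 2, deg(g) = 2, so Bézout bound = 4.
Scan x ∈ F_5. For each x, list the y ∈ F_5 with f(x, y) ≡ 0 and those with g(x, y) ≡ 0 (mod 5); the common zeros in that column are the intersection.
  x = 0: f ≡ 0 at y ∈ ∅; g ≡ 0 at y ∈ {2}; common: ∅.
  x = 1: f ≡ 0 at y ∈ ∅; g ≡ 0 at y ∈ ∅; common: ∅.
  x = 2: f ≡ 0 at y ∈ {0, 3}; g ≡ 0 at y ∈ {1}; common: ∅.
  x = 3: f ≡ 0 at y ∈ {1}; g ≡ 0 at y ∈ {2}; common: ∅.
  x = 4: f ≡ 0 at y ∈ {0, 1}; g ≡ 0 at y ∈ {1}; common: {1}.
Collecting: common zeros = {(4, 1)}, so the count is 1.
Comparison with the Bézout bound: 1 ≤ 4 = deg(f)·deg(g), as expected for curves with no common component (the affine F_5-count falls short of the bound because intersections may lie at infinity, over extension fields, or carry multiplicity).


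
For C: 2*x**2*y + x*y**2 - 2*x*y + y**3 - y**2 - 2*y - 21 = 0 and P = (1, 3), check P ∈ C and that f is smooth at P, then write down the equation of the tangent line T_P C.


Tangent line at P: 15*x + 25*y - 90 = 0.

Step 1: f(1, 3) = 0, so P lies on C.
Step 2: partial derivatives
  f_x(x, y) = 4*x*y + y**2 - 2*y, f_y(x, y) = 2*x**2 + 2*x*y - 2*x + 3*y**2 - 2*y - 2.
  f_x(P) = 15, f_y(P) = 25 (gradient nonzero, so P is smooth).
Step 3: tangent line at P: 15·(x − 1) + 25·(y − 3) = 0.
Expanding: 15*x + 25*y - 90 = 0.


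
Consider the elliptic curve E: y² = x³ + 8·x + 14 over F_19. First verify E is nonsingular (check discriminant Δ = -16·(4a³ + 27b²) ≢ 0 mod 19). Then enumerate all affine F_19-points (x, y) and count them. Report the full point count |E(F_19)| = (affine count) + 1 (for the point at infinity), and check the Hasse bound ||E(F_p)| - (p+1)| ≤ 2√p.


Affine points = {(1, 2), (1, 17), (2, 0), (8, 1), (8, 18), (9, 6), (9, 13), (10, 7), (10, 12), (13, 4), (13, 15), (14, 1), (14, 18), (16, 1), (16, 18), (17, 3), (17, 16), (18, 9), (18, 10)}; affine count = 19; |E(F_19)| = 20.

Discriminant check: Δ ∝ 4a³ + 27b² = 4·8³ + 27·14² = 4·512 + 27·196 ≡ 6 (mod 19). Nonzero ⇒ E is nonsingular.
For each x ∈ F_19, compute rhs = x³ + 8·x + 14 mod 19, then count y ∈ F_19 with y² ≡ rhs.
  x = 0: rhs = 14, matching y values: none (0 points).
  x = 1: rhs = 4, matching y values: 2, 17 (2 points).
  x = 2: rhs = 0, matching y values: 0 (1 points).
  x = 3: rhs = 8, matching y values: none (0 points).
  x = 4: rhs = 15, matching y values: none (0 points).
  x = 5: rhs = 8, matching y values: none (0 points).
  x = 6: rhs = 12, matching y values: none (0 points).
  x = 7: rhs = 14, matching y values: none (0 points).
  x = 8: rhs = 1, matching y values: 1, 18 (2 points).
  x = 9: rhs = 17, matching y values: 6, 13 (2 points).
  x = 10: rhs = 11, matching y values: 7, 12 (2 points).
  x = 11: rhs = 8, matching y values: none (0 points).
  x = 12: rhs = 14, matching y values: none (0 points).
  x = 13: rhs = 16, matching y values: 4, 15 (2 points).
  x = 14: rhs = 1, matching y values: 1, 18 (2 points).
  x = 15: rhs = 13, matching y values: none (0 points).
  x = 16: rhs = 1, matching y values: 1, 18 (2 points).
  x = 17: rhs = 9, matching y values: 3, 16 (2 points).
  x = 18: rhs = 5, matching y values: 9, 10 (2 points).
Total affine count: 19.
Full point count |E(F_19)| = 19 + 1 = 20.
Hasse bound: |20 − (19+1)| = |0| = 0 ≤ 2√19 ≈ 8.7178 ✓.


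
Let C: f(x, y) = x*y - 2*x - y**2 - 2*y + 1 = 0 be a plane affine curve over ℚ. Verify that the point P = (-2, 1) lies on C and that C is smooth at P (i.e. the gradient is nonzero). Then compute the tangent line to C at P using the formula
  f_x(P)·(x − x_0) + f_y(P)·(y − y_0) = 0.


Tangent line at P: -x - 6*y + 4 = 0.

Step 1: f(-2, 1) = 0, so P lies on C.
Step 2: partial derivatives
  f_x(x, y) = y - 2, f_y(x, y) = x - 2*y - 2.
  f_x(P) = -1, f_y(P) = -6 (gradient nonzero, so P is smooth).
Step 3: tangent line at P: -1·(x − -2) + -6·(y − 1) = 0.
Expanding: -x - 6*y + 4 = 0.


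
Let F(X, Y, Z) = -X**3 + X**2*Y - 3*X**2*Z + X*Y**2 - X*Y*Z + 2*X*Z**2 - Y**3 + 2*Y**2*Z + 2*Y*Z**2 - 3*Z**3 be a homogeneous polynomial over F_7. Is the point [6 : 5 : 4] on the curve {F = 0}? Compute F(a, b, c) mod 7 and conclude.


F(6,5,4) ≡ 0 (mod 7); P is on the curve.

Evaluate F(6, 5, 4) term-by-term (mod 7).
  -X**3 ↦ -1·216·1·1 = -216
  X**2*Y ↦ 1·36·5·1 = 180
  -3*X**2*Z ↦ -3·36·1·4 = -432
  X*Y**2 ↦ 1·6·25·1 = 150
  -X*Y*Z ↦ -1·6·5·4 = -120
  2*X*Z**2 ↦ 2·6·1·16 = 192
  -Y**3 ↦ -1·1·125·1 = -125
  2*Y**2*Z ↦ 2·1·25·4 = 200
  2*Y*Z**2 ↦ 2·1·5·16 = 160
  -3*Z**3 ↦ -3·1·1·64 = -192
Sum: F(6, 5, 4) = (-216) + (180) + (-432) + (150) + (-120) + (192) + (-125) + (200) + (160) + (-192) = -203.
Reducing mod 7: -203 ≡ 0 (mod 7).
Since F(a, b, c) ≡ 0 (mod 7), P lies on the curve.


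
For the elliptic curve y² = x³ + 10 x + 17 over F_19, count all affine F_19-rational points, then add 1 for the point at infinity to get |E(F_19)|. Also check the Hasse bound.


Affine points = {(0, 6), (0, 13), (1, 3), (1, 16), (2, 8), (2, 11), (3, 6), (3, 13), (4, 8), (4, 11), (8, 1), (8, 18), (9, 0), (13, 8), (13, 11), (16, 6), (16, 13), (18, 5), (18, 14)}; affine count = 19; |E(F_19)| = 20.

Discriminant check: Δ ∝ 4a³ + 27b² = 4·10³ + 27·17² = 4·1000 + 27·289 ≡ 4 (mod 19). Nonzero ⇒ E is nonsingular.
For each x ∈ F_19, compute rhs = x³ + 10·x + 17 mod 19, then count y ∈ F_19 with y² ≡ rhs.
  x = 0: rhs = 17, matching y values: 6, 13 (2 points).
  x = 1: rhs = 9, matching y values: 3, 16 (2 points).
  x = 2: rhs = 7, matching y values: 8, 11 (2 points).
  x = 3: rhs = 17, matching y values: 6, 13 (2 points).
  x = 4: rhs = 7, matching y values: 8, 11 (2 points).
  x = 5: rhs = 2, matching y values: none (0 points).
  x = 6: rhs = 8, matching y values: none (0 points).
  x = 7: rhs = 12, matching y values: none (0 points).
  x = 8: rhs = 1, matching y values: 1, 18 (2 points).
  x = 9: rhs = 0, matching y values: 0 (1 points).
  x = 10: rhs = 15, matching y values: none (0 points).
  x = 11: rhs = 14, matching y values: none (0 points).
  x = 12: rhs = 3, matching y values: none (0 points).
  x = 13: rhs = 7, matching y values: 8, 11 (2 points).
  x = 14: rhs = 13, matching y values: none (0 points).
  x = 15: rhs = 8, matching y values: none (0 points).
  x = 16: rhs = 17, matching y values: 6, 13 (2 points).
  x = 17: rhs = 8, matching y values: none (0 points).
  x = 18: rhs = 6, matching y values: 5, 14 (2 points).
Total affine count: 19.
Full point count |E(F_19)| = 19 + 1 = 20.
Hasse bound: |20 − (19+1)| = |0| = 0 ≤ 2√19 ≈ 8.7178 ✓.


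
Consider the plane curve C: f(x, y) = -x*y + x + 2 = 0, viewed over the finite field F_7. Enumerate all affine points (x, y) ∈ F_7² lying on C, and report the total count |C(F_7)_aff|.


Affine F_7-points: {(1, 3), (2, 2), (3, 4), (4, 5), (5, 0), (6, 6)}; count = 6.

For each of the 49 pairs (x, y) ∈ F_7², evaluate f(x, y) mod 7. Record the zeros.
  x = 0: [0↦2, 1↦2, 2↦2, 3↦2, 4↦2, 5↦2, 6↦2]  zeros at y ∈ ∅
  x = 1: [0↦3, 1↦2, 2↦1, 3↦0, 4↦6, 5↦5, 6↦4]  zeros at y ∈ {3}
  x = 2: [0↦4, 1↦2, 2↦0, 3↦5, 4↦3, 5↦1, 6↦6]  zeros at y ∈ {2}
  x = 3: [0↦5, 1↦2, 2↦6, 3↦3, 4↦0, 5↦4, 6↦1]  zeros at y ∈ {4}
  x = 4: [0↦6, 1↦2, 2↦5, 3↦1, 4↦4, 5↦0, 6↦3]  zeros at y ∈ {5}
  x = 5: [0↦0, 1↦2, 2↦4, 3↦6, 4↦1, 5↦3, 6↦5]  zeros at y ∈ {0}
  x = 6: [0↦1, 1↦2, 2↦3, 3↦4, 4↦5, 5↦6, 6↦0]  zeros at y ∈ {6}
Collecting zeros: affine points = {(1, 3), (2, 2), (3, 4), (4, 5), (5, 0), (6, 6)}.
Total count |C(F_7)_aff| = 6.


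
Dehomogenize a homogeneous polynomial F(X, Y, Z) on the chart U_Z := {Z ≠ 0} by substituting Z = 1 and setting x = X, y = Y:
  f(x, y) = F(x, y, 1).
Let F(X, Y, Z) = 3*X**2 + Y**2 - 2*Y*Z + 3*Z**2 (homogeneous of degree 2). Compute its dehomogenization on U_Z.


f(x, y) = 3*x**2 + y**2 - 2*y + 3

On U_Z we set Z = 1. Each monomial c·X^i·Y^j·Z^k in F becomes c·x^i·y^j·1^k = c·x^i·y^j.
Substituting Z = 1: F(X, Y, 1) = 3*x**2 + y**2 - 2*y + 3.
Note: deg(f) ≤ deg(F) = 2; strict inequality happens when F is divisible by Z (lost terms).


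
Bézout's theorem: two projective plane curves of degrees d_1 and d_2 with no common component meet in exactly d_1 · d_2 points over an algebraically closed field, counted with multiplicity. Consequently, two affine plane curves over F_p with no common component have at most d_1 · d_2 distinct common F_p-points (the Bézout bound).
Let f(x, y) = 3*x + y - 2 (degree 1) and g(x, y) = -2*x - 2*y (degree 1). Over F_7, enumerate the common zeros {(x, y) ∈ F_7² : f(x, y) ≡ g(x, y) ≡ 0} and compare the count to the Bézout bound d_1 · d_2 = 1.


Common zeros: {(1, 6)}; count = 1; Bézout bound = 1.

deg(f) = 1, deg(g) = 1, so Bézout bound = 1.
Scan x ∈ F_7. For each x, list the y ∈ F_7 with f(x, y) ≡ 0 and those with g(x, y) ≡ 0 (mod 7); the common zeros in that column are the intersection.
  x = 0: f ≡ 0 at y ∈ {2}; g ≡ 0 at y ∈ {0}; common: ∅.
  x = 1: f ≡ 0 at y ∈ {6}; g ≡ 0 at y ∈ {6}; common: {6}.
  x = 2: f ≡ 0 at y ∈ {3}; g ≡ 0 at y ∈ {5}; common: ∅.
  x = 3: f ≡ 0 at y ∈ {0}; g ≡ 0 at y ∈ {4}; common: ∅.
  x = 4: f ≡ 0 at y ∈ {4}; g ≡ 0 at y ∈ {3}; common: ∅.
  x = 5: f ≡ 0 at y ∈ {1}; g ≡ 0 at y ∈ {2}; common: ∅.
  x = 6: f ≡ 0 at y ∈ {5}; g ≡ 0 at y ∈ {1}; common: ∅.
Collecting: common zeros = {(1, 6)}, so the count is 1.
Comparison with the Bézout bound: 1 ≤ 1 = deg(f)·deg(g), as expected for curves with no common component (the bound is attained).


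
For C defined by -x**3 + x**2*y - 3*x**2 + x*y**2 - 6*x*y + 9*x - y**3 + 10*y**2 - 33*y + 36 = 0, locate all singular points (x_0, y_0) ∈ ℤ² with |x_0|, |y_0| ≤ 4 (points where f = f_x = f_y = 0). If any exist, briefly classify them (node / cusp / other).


Singular points: {(0, 3)}; classification: cusp.

Compute partial derivatives:
  f_x = -3*x**2 + 2*x*y - 6*x + y**2 - 6*y + 9.
  f_y = x**2 + 2*x*y - 6*x - 3*y**2 + 20*y - 33.
Scan x_0 ∈ {−4, ..., 4}. For each x_0, f_y(x_0, y) is a polynomial in y; find its integer roots y ∈ {−4, ..., 4}, then test f_x and f at those candidates.
  x = -4: f_y(-4, y) = -3*y**2 + 12*y + 7; no integer root y with |y| ≤ 4.
  x = -3: f_y(-3, y) = -3*y**2 + 14*y - 6; no integer root y with |y| ≤ 4.
  x = -2: f_y(-2, y) = -3*y**2 + 16*y - 17; no integer root y with |y| ≤ 4.
  x = -1: f_y(-1, y) = -3*y**2 + 18*y - 26; no integer root y with |y| ≤ 4.
  x = 0: f_y(0, y) = -3*y**2 + 20*y - 33; vanishes at y ∈ {3}. (0, 3): f_x = 0, f = 0 — SINGULAR.
  x = 1: f_y(1, y) = -3*y**2 + 22*y - 38; no integer root y with |y| ≤ 4.
  x = 2: f_y(2, y) = -3*y**2 + 24*y - 41; no integer root y with |y| ≤ 4.
  x = 3: f_y(3, y) = -3*y**2 + 26*y - 42; no integer root y with |y| ≤ 4.
  x = 4: f_y(4, y) = -3*y**2 + 28*y - 41; no integer root y with |y| ≤ 4.
Only singular point on the grid: (0, 3).
Classify: substitute x = 0 + u, y = 3 + v and expand: f = -u**3 + u**2*v + u*v**2 - v**3 + v**2.
No constant or linear terms (consistent with a singular point). Quadratic part: v**2. Cubic part: -u**3 + u**2*v + u*v**2 - v**3.
The quadratic part v**2 is a perfect square, so there is a single (double) tangent line v = 0, i.e. y = 3. Restricting the cubic part to that line (v = 0) leaves -u**3 ≠ 0, so f is not divisible by v and the branch is v² ≈ u**3 to lowest order — this is a cusp.
Classification: cusp.
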